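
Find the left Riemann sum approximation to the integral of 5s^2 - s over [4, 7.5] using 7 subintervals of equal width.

527.625

Δs = (7.5 − 4)/7 = 0.5.
Left endpoints: 4, 4.5, 5, 5.5, 6, 6.5, 7.
f(4) = 76, f(4.5) = 96.75, f(5) = 120, f(5.5) = 145.75, f(6) = 174, f(6.5) = 204.75, f(7) = 238.
Sum = Δs · [f(4) + f(4.5) + f(5) + ...].
Sum = 527.625.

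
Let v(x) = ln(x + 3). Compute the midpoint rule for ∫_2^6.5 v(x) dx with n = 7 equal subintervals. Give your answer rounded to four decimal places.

Δx = (6.5 − 2)/7 = 9/14.
Midpoints: 65/28, 83/28, 101/28, 4.25, 137/28, 155/28, 173/28.
v(65/28) ≈ 1.6717, v(83/28) ≈ 1.7858, v(101/28) ≈ 1.8882, v(4.25) ≈ 1.9810, v(137/28) ≈ 2.0660, v(155/28) ≈ 2.1443, v(173/28) ≈ 2.2169.
Sum = Δx · [v(65/28) + v(83/28) + v(101/28) + ...].
Sum ≈ 8.8417.

8.8417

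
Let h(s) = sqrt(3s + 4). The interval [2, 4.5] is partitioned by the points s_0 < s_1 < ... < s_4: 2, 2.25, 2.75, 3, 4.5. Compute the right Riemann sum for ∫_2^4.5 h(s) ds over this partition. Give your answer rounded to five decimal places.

9.74602

Subinterval widths: 0.25, 0.5, 0.25, 1.5.
Right endpoints: 2.25, 2.75, 3, 4.5.
h(2.25) ≈ 3.27872, h(2.75) ≈ 3.50000, h(3) ≈ 3.60555, h(4.5) ≈ 4.18330.
Sum = Σ Δs_i · h(s_i).
Sum ≈ 9.74602.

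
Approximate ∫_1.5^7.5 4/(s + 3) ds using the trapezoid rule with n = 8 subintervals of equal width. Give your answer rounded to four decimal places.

Δs = (7.5 − 1.5)/8 = 0.75.
f(1.5) = 8/9, f(2.25) = 16/21, f(3) = 2/3, f(3.75) = 16/27, f(4.5) = 8/15, f(5.25) = 16/33, f(6) = 4/9, f(6.75) = 16/39, f(7.5) = 8/21.
T_8 = (Δs/2)·[f(s_0) + 2f(s_1) + ... + 2f(s_{7}) + f(s_8)].
Sum ≈ 3.3967.

3.3967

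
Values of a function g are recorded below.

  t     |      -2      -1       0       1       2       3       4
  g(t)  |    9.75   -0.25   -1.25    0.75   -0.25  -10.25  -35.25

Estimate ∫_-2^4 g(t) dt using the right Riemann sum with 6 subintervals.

Δt = 1.
Sum = 1·[(-0.25) + (-1.25) + 0.75 + (-0.25) + (-10.25) + (-35.25)] = -46.5.

-46.5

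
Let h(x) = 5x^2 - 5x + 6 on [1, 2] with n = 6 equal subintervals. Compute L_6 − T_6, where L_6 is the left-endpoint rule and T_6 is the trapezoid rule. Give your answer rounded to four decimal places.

-0.8333

L_6 ≈ 9.356481.
T_6 ≈ 10.189815.
L_6 − T_6 ≈ -0.8333.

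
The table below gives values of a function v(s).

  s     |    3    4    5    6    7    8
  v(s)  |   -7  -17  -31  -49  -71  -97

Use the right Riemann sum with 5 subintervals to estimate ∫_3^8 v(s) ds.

Δs = 1.
Sum = 1·[(-17) + (-31) + (-49) + (-71) + (-97)] = -265.

-265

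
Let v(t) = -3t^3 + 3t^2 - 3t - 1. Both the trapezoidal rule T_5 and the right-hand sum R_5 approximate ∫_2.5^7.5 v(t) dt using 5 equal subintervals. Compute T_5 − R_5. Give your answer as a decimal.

T_5 = -2052.5.
R_5 = -2594.375.
T_5 − R_5 = 541.875.

541.875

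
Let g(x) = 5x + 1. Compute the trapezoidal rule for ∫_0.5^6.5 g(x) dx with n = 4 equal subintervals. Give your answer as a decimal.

111

Δx = (6.5 − 0.5)/4 = 1.5.
g(0.5) = 3.5, g(2) = 11, g(3.5) = 18.5, g(5) = 26, g(6.5) = 33.5.
T_4 = (Δx/2)·[g(x_0) + 2g(x_1) + 2g(x_2) + 2g(x_3) + g(x_4)].
Sum = 111.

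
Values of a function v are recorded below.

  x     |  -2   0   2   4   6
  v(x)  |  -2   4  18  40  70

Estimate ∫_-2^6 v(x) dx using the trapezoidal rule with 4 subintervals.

Δx = 2.
T_4 = (2/2)·[(-2) + 2·4 + 2·18 + 2·40 + 70] = 192.

192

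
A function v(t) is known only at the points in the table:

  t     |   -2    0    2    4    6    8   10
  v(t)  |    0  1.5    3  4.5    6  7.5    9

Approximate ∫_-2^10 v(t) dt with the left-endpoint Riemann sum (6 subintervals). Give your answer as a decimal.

Δt = 2.
Sum = 2·[0 + 1.5 + 3 + 4.5 + 6 + 7.5] = 45.

45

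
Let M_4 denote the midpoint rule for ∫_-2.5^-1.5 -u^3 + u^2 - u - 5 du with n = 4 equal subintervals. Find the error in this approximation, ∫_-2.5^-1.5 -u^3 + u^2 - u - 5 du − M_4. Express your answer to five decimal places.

Exact integral: ∫_-2.5^-1.5 f(u) du ≈ 9.5833333.
M_4 = 9.546875.
Error ≈ 9.5833333 − 9.546875 ≈ 0.03646.

0.03646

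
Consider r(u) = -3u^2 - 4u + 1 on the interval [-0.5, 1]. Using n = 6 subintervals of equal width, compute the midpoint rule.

-1.1015625

Δu = (1 − (-0.5))/6 = 0.25.
Midpoints: -0.375, -0.125, 0.125, 0.375, 0.625, 0.875.
r(-0.375) = 2.078125, r(-0.125) = 1.453125, r(0.125) = 0.453125, r(0.375) = -0.921875, r(0.625) = -2.671875, r(0.875) = -4.796875.
Sum = Δu · [r(-0.375) + r(-0.125) + r(0.125) + ...].
Sum = -1.1015625.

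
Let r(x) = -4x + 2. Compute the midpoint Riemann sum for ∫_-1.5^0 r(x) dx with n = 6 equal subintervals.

Δx = (0 − (-1.5))/6 = 0.25.
Midpoints: -1.375, -1.125, -0.875, -0.625, -0.375, -0.125.
r(-1.375) = 7.5, r(-1.125) = 6.5, r(-0.875) = 5.5, r(-0.625) = 4.5, r(-0.375) = 3.5, r(-0.125) = 2.5.
Sum = Δx · [r(-1.375) + r(-1.125) + r(-0.875) + ...].
Sum = 7.5.

7.5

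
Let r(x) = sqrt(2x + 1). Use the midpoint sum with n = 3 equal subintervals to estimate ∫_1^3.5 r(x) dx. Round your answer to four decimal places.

5.8168

Δx = (3.5 − 1)/3 = 5/6.
Midpoints: 17/12, 2.25, 37/12.
r(17/12) ≈ 1.9579, r(2.25) ≈ 2.3452, r(37/12) ≈ 2.6771.
Sum = Δx · [r(17/12) + r(2.25) + r(37/12)].
Sum ≈ 5.8168.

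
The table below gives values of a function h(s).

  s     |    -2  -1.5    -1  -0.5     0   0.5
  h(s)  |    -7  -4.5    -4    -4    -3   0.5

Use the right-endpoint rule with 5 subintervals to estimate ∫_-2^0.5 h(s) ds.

Δs = 0.5.
Sum = 0.5·[(-4.5) + (-4) + (-4) + (-3) + 0.5] = -7.5.

-7.5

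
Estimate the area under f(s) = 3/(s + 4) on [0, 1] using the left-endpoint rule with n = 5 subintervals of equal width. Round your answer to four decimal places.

0.6847

Δs = (1 − 0)/5 = 0.2.
Left endpoints: 0, 0.2, 0.4, 0.6, 0.8.
f(0) = 0.75, f(0.2) = 5/7, f(0.4) = 15/22, f(0.6) = 15/23, f(0.8) = 0.625.
Sum = Δs · [f(0) + f(0.2) + f(0.4) + f(0.6) + f(0.8)].
Sum ≈ 0.6847.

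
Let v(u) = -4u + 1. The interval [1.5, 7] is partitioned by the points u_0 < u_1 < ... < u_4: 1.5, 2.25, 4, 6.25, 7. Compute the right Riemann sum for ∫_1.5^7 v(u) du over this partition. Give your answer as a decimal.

-106.5

Subinterval widths: 0.75, 1.75, 2.25, 0.75.
Right endpoints: 2.25, 4, 6.25, 7.
v(2.25) = -8, v(4) = -15, v(6.25) = -24, v(7) = -27.
Sum = Σ Δu_i · v(u_i).
Sum = -106.5.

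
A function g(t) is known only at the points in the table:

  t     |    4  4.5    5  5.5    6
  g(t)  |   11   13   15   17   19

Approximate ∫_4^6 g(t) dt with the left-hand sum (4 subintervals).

Δt = 0.5.
Sum = 0.5·[11 + 13 + 15 + 17] = 28.

28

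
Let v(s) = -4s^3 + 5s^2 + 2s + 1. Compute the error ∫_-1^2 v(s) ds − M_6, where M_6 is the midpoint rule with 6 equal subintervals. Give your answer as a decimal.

-0.0625

Exact integral: ∫_-1^2 v(s) ds = 6.
M_6 = 6.0625.
Error = 6 − 6.0625 = -0.0625.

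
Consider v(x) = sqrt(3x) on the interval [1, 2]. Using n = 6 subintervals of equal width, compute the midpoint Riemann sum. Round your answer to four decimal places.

Δx = (2 − 1)/6 = 1/6.
Midpoints: 13/12, 1.25, 17/12, 19/12, 1.75, 23/12.
v(13/12) ≈ 1.8028, v(1.25) ≈ 1.9365, v(17/12) ≈ 2.0616, v(19/12) ≈ 2.1794, v(1.75) ≈ 2.2913, v(23/12) ≈ 2.3979.
Sum = Δx · [v(13/12) + v(1.25) + v(17/12) + ...].
Sum ≈ 2.1116.

2.1116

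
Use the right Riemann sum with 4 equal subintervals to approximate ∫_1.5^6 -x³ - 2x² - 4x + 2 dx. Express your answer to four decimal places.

-703.2568

Δx = (6 − 1.5)/4 = 1.125.
Right endpoints: 2.625, 3.75, 4.875, 6.
f(2.625) = -20669/512, f(3.75) = -93.859375, f(4.875) = -92615/512, f(6) = -310.
Sum = Δx · [f(2.625) + f(3.75) + f(4.875) + f(6)].
Sum ≈ -703.2568.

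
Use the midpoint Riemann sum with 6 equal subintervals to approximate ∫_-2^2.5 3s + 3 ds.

16.875

Δs = (2.5 − (-2))/6 = 0.75.
Midpoints: -1.625, -0.875, -0.125, 0.625, 1.375, 2.125.
f(-1.625) = -1.875, f(-0.875) = 0.375, f(-0.125) = 2.625, f(0.625) = 4.875, f(1.375) = 7.125, f(2.125) = 9.375.
Sum = Δs · [f(-1.625) + f(-0.875) + f(-0.125) + ...].
Sum = 16.875.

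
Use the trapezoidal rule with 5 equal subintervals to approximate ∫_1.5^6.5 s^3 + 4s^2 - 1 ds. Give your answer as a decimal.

815

Δs = (6.5 − 1.5)/5 = 1.
f(1.5) = 11.375, f(2.5) = 39.625, f(3.5) = 90.875, f(4.5) = 171.125, f(5.5) = 286.375, f(6.5) = 442.625.
T_5 = (Δs/2)·[f(s_0) + 2f(s_1) + ... + 2f(s_{4}) + f(s_5)].
Sum = 815.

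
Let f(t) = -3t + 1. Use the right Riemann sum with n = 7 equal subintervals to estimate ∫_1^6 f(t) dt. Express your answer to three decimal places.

Δt = (6 − 1)/7 = 5/7.
Right endpoints: 12/7, 17/7, 22/7, 27/7, 32/7, 37/7, 6.
f(12/7) = -29/7, f(17/7) = -44/7, f(22/7) = -59/7, f(27/7) = -74/7, f(32/7) = -89/7, f(37/7) = -104/7, f(6) = -17.
Sum = Δt · [f(12/7) + f(17/7) + f(22/7) + ...].
Sum ≈ -52.857.

-52.857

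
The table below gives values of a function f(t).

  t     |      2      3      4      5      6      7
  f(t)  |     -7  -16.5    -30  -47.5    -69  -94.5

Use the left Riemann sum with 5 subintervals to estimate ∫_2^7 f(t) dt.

Δt = 1.
Sum = 1·[(-7) + (-16.5) + (-30) + (-47.5) + (-69)] = -170.

-170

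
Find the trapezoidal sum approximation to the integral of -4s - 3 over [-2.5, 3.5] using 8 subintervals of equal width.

-30

Δs = (3.5 − (-2.5))/8 = 0.75.
f(-2.5) = 7, f(-1.75) = 4, f(-1) = 1, f(-0.25) = -2, f(0.5) = -5, f(1.25) = -8, f(2) = -11, f(2.75) = -14, f(3.5) = -17.
T_8 = (Δs/2)·[f(s_0) + 2f(s_1) + ... + 2f(s_{7}) + f(s_8)].
Sum = -30.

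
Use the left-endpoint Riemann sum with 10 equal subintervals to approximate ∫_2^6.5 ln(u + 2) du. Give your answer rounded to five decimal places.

7.97355

Δu = (6.5 − 2)/10 = 0.45.
Left endpoints: 2, 2.45, 2.9, 3.35, 3.8, 4.25, 4.7, 5.15, 5.6, 6.05.
f(2) ≈ 1.38629, f(2.45) ≈ 1.49290, f(2.9) ≈ 1.58924, f(3.35) ≈ 1.67710, f(3.8) ≈ 1.75786, f(4.25) ≈ 1.83258, f(4.7) ≈ 1.90211, f(5.15) ≈ 1.96711, f(5.6) ≈ 2.02815, f(6.05) ≈ 2.08567.
Sum = Δu · [f(2) + f(2.45) + f(2.9) + ...].
Sum ≈ 7.97355.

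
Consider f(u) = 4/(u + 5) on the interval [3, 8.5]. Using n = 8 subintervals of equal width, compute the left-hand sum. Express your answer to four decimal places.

Δu = (8.5 − 3)/8 = 0.6875.
Left endpoints: 3, 3.6875, 4.375, 5.0625, 5.75, 6.4375, 7.125, 7.8125.
f(3) = 0.5, f(3.6875) = 64/139, f(4.375) = 32/75, f(5.0625) = 64/161, f(5.75) = 16/43, f(6.4375) = 64/183, f(7.125) = 32/97, f(7.8125) = 64/205.
Sum = Δu · [f(3) + f(3.6875) + f(4.375) + ...].
Sum ≈ 2.1646.

2.1646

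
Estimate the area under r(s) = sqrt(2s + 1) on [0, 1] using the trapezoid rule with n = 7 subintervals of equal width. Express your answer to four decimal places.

Δs = (1 − 0)/7 = 1/7.
r(0) ≈ 1.0000, r(1/7) ≈ 1.1339, r(2/7) ≈ 1.2536, r(3/7) ≈ 1.3628, r(4/7) ≈ 1.4639, r(5/7) ≈ 1.5584, r(6/7) ≈ 1.6475, r(1) ≈ 1.7321.
T_7 = (Δs/2)·[r(s_0) + 2r(s_1) + ... + 2r(s_{6}) + r(s_7)].
Sum ≈ 1.3980.

1.3980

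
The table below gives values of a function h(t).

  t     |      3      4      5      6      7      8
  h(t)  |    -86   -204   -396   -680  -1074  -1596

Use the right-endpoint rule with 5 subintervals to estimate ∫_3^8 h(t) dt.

-3950

Δt = 1.
Sum = 1·[(-204) + (-396) + (-680) + (-1074) + (-1596)] = -3950.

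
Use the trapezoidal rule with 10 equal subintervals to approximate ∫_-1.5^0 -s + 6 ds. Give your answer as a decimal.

10.125

Δs = (0 − (-1.5))/10 = 0.15.
f(-1.5) = 7.5, f(-1.35) = 7.35, f(-1.2) = 7.2, f(-1.05) = 7.05, f(-0.9) = 6.9, f(-0.75) = 6.75, f(-0.6) = 6.6, f(-0.45) = 6.45, f(-0.3) = 6.3, f(-0.15) = 6.15, f(0) = 6.
T_10 = (Δs/2)·[f(s_0) + 2f(s_1) + ... + 2f(s_{9}) + f(s_10)].
Sum = 10.125.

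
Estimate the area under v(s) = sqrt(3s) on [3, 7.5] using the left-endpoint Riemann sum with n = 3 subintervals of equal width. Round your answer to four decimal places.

Δs = (7.5 − 3)/3 = 1.5.
Left endpoints: 3, 4.5, 6.
v(3) ≈ 3.0000, v(4.5) ≈ 3.6742, v(6) ≈ 4.2426.
Sum = Δs · [v(3) + v(4.5) + v(6)].
Sum ≈ 16.3753.

16.3753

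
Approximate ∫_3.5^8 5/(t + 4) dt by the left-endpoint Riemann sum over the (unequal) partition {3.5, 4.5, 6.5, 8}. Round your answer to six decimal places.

2.557423

Subinterval widths: 1, 2, 1.5.
Left endpoints: 3.5, 4.5, 6.5.
f(3.5) = 2/3, f(4.5) = 10/17, f(6.5) = 10/21.
Sum = Σ Δt_i · f(t_i).
Sum ≈ 2.557423.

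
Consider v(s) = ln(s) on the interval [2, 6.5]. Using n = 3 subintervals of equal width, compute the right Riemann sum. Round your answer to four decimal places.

Δs = (6.5 − 2)/3 = 1.5.
Right endpoints: 3.5, 5, 6.5.
v(3.5) ≈ 1.2528, v(5) ≈ 1.6094, v(6.5) ≈ 1.8718.
Sum = Δs · [v(3.5) + v(5) + v(6.5)].
Sum ≈ 7.1010.

7.1010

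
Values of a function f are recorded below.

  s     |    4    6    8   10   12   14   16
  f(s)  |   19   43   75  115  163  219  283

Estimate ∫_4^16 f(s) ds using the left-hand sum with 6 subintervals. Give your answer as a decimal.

Δs = 2.
Sum = 2·[19 + 43 + 75 + 115 + 163 + 219] = 1268.

1268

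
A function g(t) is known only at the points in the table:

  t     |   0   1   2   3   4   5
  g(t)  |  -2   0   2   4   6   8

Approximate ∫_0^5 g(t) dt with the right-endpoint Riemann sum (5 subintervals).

Δt = 1.
Sum = 1·[0 + 2 + 4 + 6 + 8] = 20.

20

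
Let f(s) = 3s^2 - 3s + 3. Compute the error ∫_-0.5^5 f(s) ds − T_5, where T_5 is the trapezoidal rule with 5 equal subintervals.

Exact integral: ∫_-0.5^5 f(s) ds = 104.5.
T_5 = 107.8275.
Error = 104.5 − 107.8275 = -3.3275.

-3.3275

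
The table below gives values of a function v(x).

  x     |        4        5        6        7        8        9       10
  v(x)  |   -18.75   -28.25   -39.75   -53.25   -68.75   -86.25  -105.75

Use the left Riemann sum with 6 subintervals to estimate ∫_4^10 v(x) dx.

Δx = 1.
Sum = 1·[(-18.75) + (-28.25) + (-39.75) + (-53.25) + (-68.75) + (-86.25)] = -295.

-295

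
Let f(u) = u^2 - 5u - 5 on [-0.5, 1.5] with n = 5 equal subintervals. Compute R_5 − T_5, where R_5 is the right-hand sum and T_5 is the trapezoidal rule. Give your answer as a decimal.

R_5 = -15.38.
T_5 = -13.78.
R_5 − T_5 = -1.6.

-1.6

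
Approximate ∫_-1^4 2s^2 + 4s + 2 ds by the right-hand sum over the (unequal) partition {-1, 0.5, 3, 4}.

Subinterval widths: 1.5, 2.5, 1.
Right endpoints: 0.5, 3, 4.
f(0.5) = 4.5, f(3) = 32, f(4) = 50.
Sum = Σ Δs_i · f(s_i).
Sum = 136.75.

136.75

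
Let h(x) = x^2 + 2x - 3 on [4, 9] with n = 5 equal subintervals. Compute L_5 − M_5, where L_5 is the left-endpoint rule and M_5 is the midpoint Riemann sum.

-36.25

L_5 = 235.
M_5 = 271.25.
L_5 − M_5 = -36.25.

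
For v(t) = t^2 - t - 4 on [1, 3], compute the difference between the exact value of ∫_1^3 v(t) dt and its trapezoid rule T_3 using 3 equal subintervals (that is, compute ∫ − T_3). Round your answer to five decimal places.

Exact integral: ∫_1^3 v(t) dt ≈ -3.3333333.
T_3 ≈ -3.1851852.
Error ≈ -3.3333333 − (-3.1851852) ≈ -0.14815.

-0.14815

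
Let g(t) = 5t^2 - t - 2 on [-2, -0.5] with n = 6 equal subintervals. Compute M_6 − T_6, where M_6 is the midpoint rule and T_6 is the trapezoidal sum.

M_6 = 11.9609375.
T_6 = 12.078125.
M_6 − T_6 = -0.1171875.

-0.1171875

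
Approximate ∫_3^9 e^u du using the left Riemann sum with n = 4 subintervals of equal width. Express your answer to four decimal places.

3482.3608

Δu = (9 − 3)/4 = 1.5.
Left endpoints: 3, 4.5, 6, 7.5.
f(3) ≈ 20.0855, f(4.5) ≈ 90.0171, f(6) ≈ 403.4288, f(7.5) ≈ 1808.0424.
Sum = Δu · [f(3) + f(4.5) + f(6) + f(7.5)].
Sum ≈ 3482.3608.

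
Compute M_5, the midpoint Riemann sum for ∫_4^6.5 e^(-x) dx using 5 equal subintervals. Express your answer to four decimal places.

Δx = (6.5 − 4)/5 = 0.5.
Midpoints: 4.25, 4.75, 5.25, 5.75, 6.25.
f(4.25) ≈ 0.0143, f(4.75) ≈ 0.0087, f(5.25) ≈ 0.0052, f(5.75) ≈ 0.0032, f(6.25) ≈ 0.0019.
Sum = Δx · [f(4.25) + f(4.75) + f(5.25) + f(5.75) + f(6.25)].
Sum ≈ 0.0166.

0.0166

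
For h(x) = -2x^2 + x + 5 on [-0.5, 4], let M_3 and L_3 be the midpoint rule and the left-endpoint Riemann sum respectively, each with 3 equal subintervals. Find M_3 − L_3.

-15.1875

M_3 = -10.6875.
L_3 = 4.5.
M_3 − L_3 = -15.1875.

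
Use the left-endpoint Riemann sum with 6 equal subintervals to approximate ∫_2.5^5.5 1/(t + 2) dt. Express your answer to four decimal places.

Δt = (5.5 − 2.5)/6 = 0.5.
Left endpoints: 2.5, 3, 3.5, 4, 4.5, 5.
f(2.5) = 2/9, f(3) = 0.2, f(3.5) = 2/11, f(4) = 1/6, f(4.5) = 2/13, f(5) = 1/7.
Sum = Δt · [f(2.5) + f(3) + f(3.5) + ...].
Sum ≈ 0.5337.

0.5337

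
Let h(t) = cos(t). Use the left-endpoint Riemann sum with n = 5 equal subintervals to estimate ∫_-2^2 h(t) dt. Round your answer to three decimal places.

1.721

Δt = (2 − (-2))/5 = 0.8.
Left endpoints: -2, -1.2, -0.4, 0.4, 1.2.
h(-2) ≈ -0.416, h(-1.2) ≈ 0.362, h(-0.4) ≈ 0.921, h(0.4) ≈ 0.921, h(1.2) ≈ 0.362.
Sum = Δt · [h(-2) + h(-1.2) + h(-0.4) + h(0.4) + h(1.2)].
Sum ≈ 1.721.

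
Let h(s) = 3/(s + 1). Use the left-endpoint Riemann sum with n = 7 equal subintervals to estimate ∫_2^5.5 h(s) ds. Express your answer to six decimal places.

Δs = (5.5 − 2)/7 = 0.5.
Left endpoints: 2, 2.5, 3, 3.5, 4, 4.5, 5.
h(2) = 1, h(2.5) = 6/7, h(3) = 0.75, h(3.5) = 2/3, h(4) = 0.6, h(4.5) = 6/11, h(5) = 0.5.
Sum = Δs · [h(2) + h(2.5) + h(3) + ...].
Sum ≈ 2.459632.

2.459632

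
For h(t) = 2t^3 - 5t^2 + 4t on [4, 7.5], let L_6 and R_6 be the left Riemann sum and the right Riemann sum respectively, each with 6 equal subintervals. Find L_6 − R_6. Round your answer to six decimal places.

L_6 ≈ 789.78269676.
R_6 ≈ 1098.07436343.
L_6 − R_6 ≈ -308.291667.

-308.291667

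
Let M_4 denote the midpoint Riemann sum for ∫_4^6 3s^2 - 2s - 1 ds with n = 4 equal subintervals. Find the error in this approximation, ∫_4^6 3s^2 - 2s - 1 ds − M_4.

0.125

Exact integral: ∫_4^6 f(s) ds = 130.
M_4 = 129.875.
Error = 130 − 129.875 = 0.125.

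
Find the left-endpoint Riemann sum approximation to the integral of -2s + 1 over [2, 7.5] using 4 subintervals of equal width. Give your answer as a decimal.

-39.1875

Δs = (7.5 − 2)/4 = 1.375.
Left endpoints: 2, 3.375, 4.75, 6.125.
f(2) = -3, f(3.375) = -5.75, f(4.75) = -8.5, f(6.125) = -11.25.
Sum = Δs · [f(2) + f(3.375) + f(4.75) + f(6.125)].
Sum = -39.1875.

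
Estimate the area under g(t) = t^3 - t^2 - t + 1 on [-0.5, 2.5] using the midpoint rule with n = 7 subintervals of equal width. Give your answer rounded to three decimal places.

4.408

Δt = (2.5 − (-0.5))/7 = 3/7.
Midpoints: -2/7, 1/7, 4/7, 1, 10/7, 13/7, 16/7.
g(-2/7) = 405/343, g(1/7) = 288/343, g(4/7) = 99/343, g(1) = 0, g(10/7) = 153/343, g(13/7) = 720/343, g(16/7) = 1863/343.
Sum = Δt · [g(-2/7) + g(1/7) + g(4/7) + ...].
Sum ≈ 4.408.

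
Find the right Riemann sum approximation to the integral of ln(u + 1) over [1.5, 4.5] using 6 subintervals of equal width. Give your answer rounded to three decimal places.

4.278

Δu = (4.5 − 1.5)/6 = 0.5.
Right endpoints: 2, 2.5, 3, 3.5, 4, 4.5.
f(2) ≈ 1.099, f(2.5) ≈ 1.253, f(3) ≈ 1.386, f(3.5) ≈ 1.504, f(4) ≈ 1.609, f(4.5) ≈ 1.705.
Sum = Δu · [f(2) + f(2.5) + f(3) + ...].
Sum ≈ 4.278.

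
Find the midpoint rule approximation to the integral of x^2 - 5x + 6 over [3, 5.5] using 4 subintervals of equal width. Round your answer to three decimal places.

8.252

Δx = (5.5 − 3)/4 = 0.625.
Midpoints: 3.3125, 3.9375, 4.5625, 5.1875.
f(3.3125) = 0.41015625, f(3.9375) = 1.81640625, f(4.5625) = 4.00390625, f(5.1875) = 6.97265625.
Sum = Δx · [f(3.3125) + f(3.9375) + f(4.5625) + f(5.1875)].
Sum ≈ 8.252.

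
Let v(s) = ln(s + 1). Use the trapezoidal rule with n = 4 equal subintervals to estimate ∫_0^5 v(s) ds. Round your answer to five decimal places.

5.64715

Δs = (5 − 0)/4 = 1.25.
v(0) ≈ 0.00000, v(1.25) ≈ 0.81093, v(2.5) ≈ 1.25276, v(3.75) ≈ 1.55814, v(5) ≈ 1.79176.
T_4 = (Δs/2)·[v(s_0) + 2v(s_1) + 2v(s_2) + 2v(s_3) + v(s_4)].
Sum ≈ 5.64715.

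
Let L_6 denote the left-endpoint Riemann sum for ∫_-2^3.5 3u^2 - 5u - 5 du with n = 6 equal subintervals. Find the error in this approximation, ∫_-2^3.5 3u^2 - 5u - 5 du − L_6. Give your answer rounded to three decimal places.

-3.571

Exact integral: ∫_-2^3.5 f(u) du = 2.75.
L_6 ≈ 6.32118.
Error ≈ 2.75 − 6.32118 ≈ -3.571.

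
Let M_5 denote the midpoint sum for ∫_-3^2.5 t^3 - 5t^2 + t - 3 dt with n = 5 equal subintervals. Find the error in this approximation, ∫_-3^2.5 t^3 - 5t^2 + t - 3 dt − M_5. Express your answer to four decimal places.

Exact integral: ∫_-3^2.5 f(t) dt ≈ -99.401042.
M_5 = -96.2121875.
Error ≈ -99.401042 − (-96.2121875) ≈ -3.1889.

-3.1889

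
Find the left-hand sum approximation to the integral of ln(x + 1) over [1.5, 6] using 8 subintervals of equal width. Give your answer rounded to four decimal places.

Δx = (6 − 1.5)/8 = 0.5625.
Left endpoints: 1.5, 2.0625, 2.625, 3.1875, 3.75, 4.3125, 4.875, 5.4375.
f(1.5) ≈ 0.9163, f(2.0625) ≈ 1.1192, f(2.625) ≈ 1.2879, f(3.1875) ≈ 1.4321, f(3.75) ≈ 1.5581, f(4.3125) ≈ 1.6701, f(4.875) ≈ 1.7707, f(5.4375) ≈ 1.8621.
Sum = Δx · [f(1.5) + f(2.0625) + f(2.625) + ...].
Sum ≈ 6.5343.

6.5343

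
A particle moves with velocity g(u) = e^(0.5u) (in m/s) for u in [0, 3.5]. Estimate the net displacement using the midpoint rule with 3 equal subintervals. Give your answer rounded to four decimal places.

Δu = (3.5 − 0)/3 = 7/6.
Midpoints: 7/12, 1.75, 35/12.
g(7/12) ≈ 1.3387, g(1.75) ≈ 2.3989, g(35/12) ≈ 4.2988.
Sum = Δu · [g(7/12) + g(1.75) + g(35/12)].
Sum ≈ 9.3757.

9.3757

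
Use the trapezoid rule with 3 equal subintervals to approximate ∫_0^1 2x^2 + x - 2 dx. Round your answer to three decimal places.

Δx = (1 − 0)/3 = 1/3.
f(0) = -2, f(1/3) = -13/9, f(2/3) = -4/9, f(1) = 1.
T_3 = (Δx/2)·[f(x_0) + 2f(x_1) + 2f(x_2) + f(x_3)].
Sum ≈ -0.796.

-0.796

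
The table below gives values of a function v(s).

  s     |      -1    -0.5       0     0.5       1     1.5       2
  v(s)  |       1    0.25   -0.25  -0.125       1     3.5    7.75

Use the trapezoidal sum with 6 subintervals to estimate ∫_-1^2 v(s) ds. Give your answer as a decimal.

Δs = 0.5.
T_6 = (0.5/2)·[1 + 2·0.25 + 2·(-0.25) + 2·(-0.125) + 2·1 + 2·3.5 + 7.75] = 4.375.

4.375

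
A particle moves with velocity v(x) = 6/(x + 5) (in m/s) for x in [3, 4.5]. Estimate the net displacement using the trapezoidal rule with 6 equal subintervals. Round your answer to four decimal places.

1.0312

Δx = (4.5 − 3)/6 = 0.25.
v(3) = 0.75, v(3.25) = 8/11, v(3.5) = 12/17, v(3.75) = 24/35, v(4) = 2/3, v(4.25) = 24/37, v(4.5) = 12/19.
T_6 = (Δx/2)·[v(x_0) + 2v(x_1) + ... + 2v(x_{5}) + v(x_6)].
Sum ≈ 1.0312.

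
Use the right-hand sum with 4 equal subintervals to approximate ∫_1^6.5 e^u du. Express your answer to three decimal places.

1219.058

Δu = (6.5 − 1)/4 = 1.375.
Right endpoints: 2.375, 3.75, 5.125, 6.5.
f(2.375) ≈ 10.751, f(3.75) ≈ 42.521, f(5.125) ≈ 168.174, f(6.5) ≈ 665.142.
Sum = Δu · [f(2.375) + f(3.75) + f(5.125) + f(6.5)].
Sum ≈ 1219.058.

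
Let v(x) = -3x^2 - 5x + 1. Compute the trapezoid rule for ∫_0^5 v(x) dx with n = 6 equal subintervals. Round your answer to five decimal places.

Δx = (5 − 0)/6 = 5/6.
v(0) = 1, v(5/6) = -5.25, v(5/3) = -47/3, v(2.5) = -30.25, v(10/3) = -49, v(25/6) = -863/12, v(5) = -99.
T_6 = (Δx/2)·[v(x_0) + 2v(x_1) + ... + 2v(x_{5}) + v(x_6)].
Sum ≈ -184.23611.

-184.23611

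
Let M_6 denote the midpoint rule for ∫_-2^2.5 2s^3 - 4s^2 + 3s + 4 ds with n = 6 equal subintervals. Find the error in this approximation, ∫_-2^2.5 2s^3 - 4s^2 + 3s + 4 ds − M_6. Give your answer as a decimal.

-0.52734375

Exact integral: ∫_-2^2.5 f(s) ds = 1.40625.
M_6 = 1.93359375.
Error = 1.40625 − 1.93359375 = -0.52734375.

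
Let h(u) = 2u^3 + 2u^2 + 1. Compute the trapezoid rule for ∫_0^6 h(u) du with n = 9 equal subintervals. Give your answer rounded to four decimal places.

806.8889

Δu = (6 − 0)/9 = 2/3.
h(0) = 1, h(2/3) = 67/27, h(4/3) = 251/27, h(2) = 25, h(8/3) = 1435/27, h(10/3) = 2627/27, h(4) = 161, h(14/3) = 6691/27, h(16/3) = 9755/27, h(6) = 505.
T_9 = (Δu/2)·[h(u_0) + 2h(u_1) + ... + 2h(u_{8}) + h(u_9)].
Sum ≈ 806.8889.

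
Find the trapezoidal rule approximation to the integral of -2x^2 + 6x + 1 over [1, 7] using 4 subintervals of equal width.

-82.5

Δx = (7 − 1)/4 = 1.5.
f(1) = 5, f(2.5) = 3.5, f(4) = -7, f(5.5) = -26.5, f(7) = -55.
T_4 = (Δx/2)·[f(x_0) + 2f(x_1) + 2f(x_2) + 2f(x_3) + f(x_4)].
Sum = -82.5.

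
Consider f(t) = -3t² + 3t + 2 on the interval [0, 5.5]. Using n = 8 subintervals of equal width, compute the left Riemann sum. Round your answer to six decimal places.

Δt = (5.5 − 0)/8 = 0.6875.
Left endpoints: 0, 0.6875, 1.375, 2.0625, 2.75, 3.4375, 4.125, 4.8125.
f(0) = 2, f(0.6875) = 2.64453125, f(1.375) = 0.453125, f(2.0625) = -4.57421875, f(2.75) = -12.4375, f(3.4375) = -23.13671875, f(4.125) = -36.671875, f(4.8125) = -53.04296875.
Sum = Δt · [f(0) + f(0.6875) + f(1.375) + ...].
Sum ≈ -85.776367.

-85.776367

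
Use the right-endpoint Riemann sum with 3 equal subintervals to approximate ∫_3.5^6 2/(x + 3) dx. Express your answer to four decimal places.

0.6165

Δx = (6 − 3.5)/3 = 5/6.
Right endpoints: 13/3, 31/6, 6.
f(13/3) = 3/11, f(31/6) = 12/49, f(6) = 2/9.
Sum = Δx · [f(13/3) + f(31/6) + f(6)].
Sum ≈ 0.6165.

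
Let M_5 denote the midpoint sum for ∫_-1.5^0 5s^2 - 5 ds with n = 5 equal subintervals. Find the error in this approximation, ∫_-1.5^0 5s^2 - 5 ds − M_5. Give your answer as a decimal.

0.05625

Exact integral: ∫_-1.5^0 f(s) ds = -1.875.
M_5 = -1.93125.
Error = -1.875 − (-1.93125) = 0.05625.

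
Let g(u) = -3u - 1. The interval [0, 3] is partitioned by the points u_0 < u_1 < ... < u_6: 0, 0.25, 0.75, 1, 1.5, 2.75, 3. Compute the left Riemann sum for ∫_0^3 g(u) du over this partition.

-13.125

Subinterval widths: 0.25, 0.5, 0.25, 0.5, 1.25, 0.25.
Left endpoints: 0, 0.25, 0.75, 1, 1.5, 2.75.
g(0) = -1, g(0.25) = -1.75, g(0.75) = -3.25, g(1) = -4, g(1.5) = -5.5, g(2.75) = -9.25.
Sum = Σ Δu_i · g(u_i).
Sum = -13.125.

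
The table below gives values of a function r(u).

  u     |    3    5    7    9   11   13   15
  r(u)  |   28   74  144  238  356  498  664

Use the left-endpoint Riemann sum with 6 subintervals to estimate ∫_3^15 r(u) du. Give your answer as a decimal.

2676

Δu = 2.
Sum = 2·[28 + 74 + 144 + 238 + 356 + 498] = 2676.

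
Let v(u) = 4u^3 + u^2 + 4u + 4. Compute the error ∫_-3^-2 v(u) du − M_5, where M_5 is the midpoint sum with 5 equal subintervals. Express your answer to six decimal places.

Exact integral: ∫_-3^-2 v(u) du ≈ -64.66666667.
M_5 = -64.57.
Error ≈ -64.66666667 − (-64.57) ≈ -0.096667.

-0.096667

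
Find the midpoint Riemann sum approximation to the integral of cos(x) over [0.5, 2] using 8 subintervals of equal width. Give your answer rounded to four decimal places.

Δx = (2 − 0.5)/8 = 0.1875.
Midpoints: 0.59375, 0.78125, 0.96875, 1.15625, 1.34375, 1.53125, 1.71875, 1.90625.
f(0.59375) ≈ 0.8288, f(0.78125) ≈ 0.7100, f(0.96875) ≈ 0.5663, f(1.15625) ≈ 0.4028, f(1.34375) ≈ 0.2251, f(1.53125) ≈ 0.0395, f(1.71875) ≈ -0.1474, f(1.90625) ≈ -0.3292.
Sum = Δx · [f(0.59375) + f(0.78125) + f(0.96875) + ...].
Sum ≈ 0.4305.

0.4305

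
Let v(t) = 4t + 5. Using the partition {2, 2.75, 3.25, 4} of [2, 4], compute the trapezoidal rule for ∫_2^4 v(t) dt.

Subinterval widths: 0.75, 0.5, 0.75.
v(2) = 13, v(2.75) = 16, v(3.25) = 18, v(4) = 21.
On each subinterval the trapezoid contributes (Δt_i/2)·[v(t_{i-1}) + v(t_i)].
Sum = 34.

34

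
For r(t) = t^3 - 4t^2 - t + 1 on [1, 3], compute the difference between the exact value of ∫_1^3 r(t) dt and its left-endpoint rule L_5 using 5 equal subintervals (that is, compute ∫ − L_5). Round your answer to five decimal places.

Exact integral: ∫_1^3 r(t) dt ≈ -16.6666667.
L_5 = -14.96.
Error ≈ -16.6666667 − (-14.96) ≈ -1.70667.

-1.70667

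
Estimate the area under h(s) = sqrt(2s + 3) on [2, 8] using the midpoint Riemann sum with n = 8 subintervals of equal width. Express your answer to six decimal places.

21.436414

Δs = (8 − 2)/8 = 0.75.
Midpoints: 2.375, 3.125, 3.875, 4.625, 5.375, 6.125, 6.875, 7.625.
h(2.375) ≈ 2.783882, h(3.125) ≈ 3.041381, h(3.875) ≈ 3.278719, h(4.625) ≈ 3.500000, h(5.375) ≈ 3.708099, h(6.125) ≈ 3.905125, h(6.875) ≈ 4.092676, h(7.625) ≈ 4.272002.
Sum = Δs · [h(2.375) + h(3.125) + h(3.875) + ...].
Sum ≈ 21.436414.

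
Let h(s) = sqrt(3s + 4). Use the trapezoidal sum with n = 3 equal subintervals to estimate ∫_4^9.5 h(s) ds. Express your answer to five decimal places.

26.91957

Δs = (9.5 − 4)/3 = 11/6.
h(4) ≈ 4.00000, h(35/6) ≈ 4.63681, h(23/3) ≈ 5.19615, h(9.5) ≈ 5.70088.
T_3 = (Δs/2)·[h(s_0) + 2h(s_1) + 2h(s_2) + h(s_3)].
Sum ≈ 26.91957.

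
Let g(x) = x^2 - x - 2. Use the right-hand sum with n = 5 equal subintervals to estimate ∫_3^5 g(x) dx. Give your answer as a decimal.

Δx = (5 − 3)/5 = 0.4.
Right endpoints: 3.4, 3.8, 4.2, 4.6, 5.
g(3.4) = 6.16, g(3.8) = 8.64, g(4.2) = 11.44, g(4.6) = 14.56, g(5) = 18.
Sum = Δx · [g(3.4) + g(3.8) + g(4.2) + g(4.6) + g(5)].
Sum = 23.52.

23.52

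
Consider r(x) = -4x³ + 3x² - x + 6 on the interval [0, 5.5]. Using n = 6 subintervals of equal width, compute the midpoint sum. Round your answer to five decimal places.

Δx = (5.5 − 0)/6 = 11/12.
Midpoints: 11/24, 1.375, 55/24, 77/24, 4.125, 121/24.
r(11/24) = 19999/3456, r(1.375) = -0.1015625, r(55/24) = -99109/3456, r(77/24) = -340163/3456, r(4.125) = -227.8359375, r(121/24) = -1504711/3456.
Sum = Δx · [r(11/24) + r(1.375) + r(55/24) + ...].
Sum ≈ -719.25868.

-719.25868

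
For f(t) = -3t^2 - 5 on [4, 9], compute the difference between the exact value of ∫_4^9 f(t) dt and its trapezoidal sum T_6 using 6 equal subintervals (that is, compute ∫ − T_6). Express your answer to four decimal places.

1.7361

Exact integral: ∫_4^9 f(t) dt = -690.
T_6 ≈ -691.736111.
Error ≈ -690 − (-691.736111) ≈ 1.7361.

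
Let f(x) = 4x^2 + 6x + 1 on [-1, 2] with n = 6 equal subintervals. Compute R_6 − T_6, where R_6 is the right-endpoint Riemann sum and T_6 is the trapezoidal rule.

7.5

R_6 = 32.
T_6 = 24.5.
R_6 − T_6 = 7.5.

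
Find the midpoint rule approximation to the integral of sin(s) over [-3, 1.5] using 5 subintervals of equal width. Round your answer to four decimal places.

Δs = (1.5 − (-3))/5 = 0.9.
Midpoints: -2.55, -1.65, -0.75, 0.15, 1.05.
f(-2.55) ≈ -0.5577, f(-1.65) ≈ -0.9969, f(-0.75) ≈ -0.6816, f(0.15) ≈ 0.1494, f(1.05) ≈ 0.8674.
Sum = Δs · [f(-2.55) + f(-1.65) + f(-0.75) + f(0.15) + f(1.05)].
Sum ≈ -1.0974.

-1.0974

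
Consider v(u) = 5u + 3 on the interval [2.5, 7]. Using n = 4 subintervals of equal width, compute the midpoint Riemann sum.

Δu = (7 − 2.5)/4 = 1.125.
Midpoints: 3.0625, 4.1875, 5.3125, 6.4375.
v(3.0625) = 18.3125, v(4.1875) = 23.9375, v(5.3125) = 29.5625, v(6.4375) = 35.1875.
Sum = Δu · [v(3.0625) + v(4.1875) + v(5.3125) + v(6.4375)].
Sum = 120.375.

120.375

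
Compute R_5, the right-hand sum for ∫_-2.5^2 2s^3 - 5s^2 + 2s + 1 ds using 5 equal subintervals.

-22.23

Δs = (2 − (-2.5))/5 = 0.9.
Right endpoints: -1.6, -0.7, 0.2, 1.1, 2.
f(-1.6) = -23.192, f(-0.7) = -3.536, f(0.2) = 1.216, f(1.1) = -0.188, f(2) = 1.
Sum = Δs · [f(-1.6) + f(-0.7) + f(0.2) + f(1.1) + f(2)].
Sum = -22.23.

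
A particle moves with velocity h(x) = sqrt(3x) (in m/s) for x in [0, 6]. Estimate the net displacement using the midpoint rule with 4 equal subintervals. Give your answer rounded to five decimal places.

Δx = (6 − 0)/4 = 1.5.
Midpoints: 0.75, 2.25, 3.75, 5.25.
h(0.75) ≈ 1.50000, h(2.25) ≈ 2.59808, h(3.75) ≈ 3.35410, h(5.25) ≈ 3.96863.
Sum = Δx · [h(0.75) + h(2.25) + h(3.75) + h(5.25)].
Sum ≈ 17.13121.

17.13121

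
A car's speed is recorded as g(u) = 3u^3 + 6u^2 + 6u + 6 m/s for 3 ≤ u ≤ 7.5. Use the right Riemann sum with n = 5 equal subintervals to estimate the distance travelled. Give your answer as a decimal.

3975.9525

Δu = (7.5 − 3)/5 = 0.9.
Right endpoints: 3.9, 4.8, 5.7, 6.6, 7.5.
g(3.9) = 298.617, g(4.8) = 504.816, g(5.7) = 790.719, g(6.6) = 1169.448, g(7.5) = 1654.125.
Sum = Δu · [g(3.9) + g(4.8) + g(5.7) + g(6.6) + g(7.5)].
Sum = 3975.9525.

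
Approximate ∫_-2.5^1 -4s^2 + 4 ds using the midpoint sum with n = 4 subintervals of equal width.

Δs = (1 − (-2.5))/4 = 0.875.
Midpoints: -2.0625, -1.1875, -0.3125, 0.5625.
f(-2.0625) = -13.015625, f(-1.1875) = -1.640625, f(-0.3125) = 3.609375, f(0.5625) = 2.734375.
Sum = Δs · [f(-2.0625) + f(-1.1875) + f(-0.3125) + f(0.5625)].
Sum = -7.2734375.

-7.2734375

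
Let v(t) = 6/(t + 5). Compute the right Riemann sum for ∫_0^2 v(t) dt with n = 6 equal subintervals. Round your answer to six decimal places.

1.962778

Δt = (2 − 0)/6 = 1/3.
Right endpoints: 1/3, 2/3, 1, 4/3, 5/3, 2.
v(1/3) = 1.125, v(2/3) = 18/17, v(1) = 1, v(4/3) = 18/19, v(5/3) = 0.9, v(2) = 6/7.
Sum = Δt · [v(1/3) + v(2/3) + v(1) + ...].
Sum ≈ 1.962778.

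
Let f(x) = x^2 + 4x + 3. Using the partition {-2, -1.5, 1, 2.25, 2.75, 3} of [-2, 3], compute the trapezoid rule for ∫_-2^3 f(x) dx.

39.640625

Subinterval widths: 0.5, 2.5, 1.25, 0.5, 0.25.
f(-2) = -1, f(-1.5) = -0.75, f(1) = 8, f(2.25) = 17.0625, f(2.75) = 21.5625, f(3) = 24.
On each subinterval the trapezoid contributes (Δx_i/2)·[f(x_{i-1}) + f(x_i)].
Sum = 39.640625.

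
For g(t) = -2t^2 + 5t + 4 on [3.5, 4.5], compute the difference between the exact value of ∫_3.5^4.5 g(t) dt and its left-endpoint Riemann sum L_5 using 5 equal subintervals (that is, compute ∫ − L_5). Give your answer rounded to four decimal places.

-1.0867

Exact integral: ∫_3.5^4.5 g(t) dt ≈ -8.166667.
L_5 = -7.08.
Error ≈ -8.166667 − (-7.08) ≈ -1.0867.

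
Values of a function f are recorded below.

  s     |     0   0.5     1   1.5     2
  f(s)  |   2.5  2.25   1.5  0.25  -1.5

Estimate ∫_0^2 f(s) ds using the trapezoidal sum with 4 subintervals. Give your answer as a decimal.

Δs = 0.5.
T_4 = (0.5/2)·[2.5 + 2·2.25 + 2·1.5 + 2·0.25 + (-1.5)] = 2.25.

2.25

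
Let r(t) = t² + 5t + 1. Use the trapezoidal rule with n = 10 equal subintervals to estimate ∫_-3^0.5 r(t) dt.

Δt = (0.5 − (-3))/10 = 0.35.
r(-3) = -5, r(-2.65) = -5.2275, r(-2.3) = -5.21, r(-1.95) = -4.9475, r(-1.6) = -4.44, r(-1.25) = -3.6875, r(-0.9) = -2.69, r(-0.55) = -1.4475, r(-0.2) = 0.04, r(0.15) = 1.7725, r(0.5) = 3.75.
T_10 = (Δt/2)·[r(t_0) + 2r(t_1) + ... + 2r(t_{9}) + r(t_10)].
Sum = -9.261875.

-9.261875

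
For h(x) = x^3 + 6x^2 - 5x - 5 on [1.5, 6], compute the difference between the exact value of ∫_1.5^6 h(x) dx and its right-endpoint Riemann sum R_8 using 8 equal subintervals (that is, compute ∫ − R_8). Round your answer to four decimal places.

Exact integral: ∫_1.5^6 h(x) dx = 641.109375.
R_8 ≈ 755.628662.
Error ≈ 641.109375 − 755.628662 ≈ -114.5193.

-114.5193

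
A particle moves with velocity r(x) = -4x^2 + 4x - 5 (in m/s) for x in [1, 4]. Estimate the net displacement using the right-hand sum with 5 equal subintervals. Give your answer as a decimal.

Δx = (4 − 1)/5 = 0.6.
Right endpoints: 1.6, 2.2, 2.8, 3.4, 4.
r(1.6) = -8.84, r(2.2) = -15.56, r(2.8) = -25.16, r(3.4) = -37.64, r(4) = -53.
Sum = Δx · [r(1.6) + r(2.2) + r(2.8) + r(3.4) + r(4)].
Sum = -84.12.

-84.12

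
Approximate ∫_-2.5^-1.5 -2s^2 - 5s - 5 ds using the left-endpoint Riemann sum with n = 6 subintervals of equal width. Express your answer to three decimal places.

-3.426

Δs = (-1.5 − (-2.5))/6 = 1/6.
Left endpoints: -2.5, -7/3, -13/6, -2, -11/6, -5/3.
f(-2.5) = -5, f(-7/3) = -38/9, f(-13/6) = -32/9, f(-2) = -3, f(-11/6) = -23/9, f(-5/3) = -20/9.
Sum = Δs · [f(-2.5) + f(-7/3) + f(-13/6) + ...].
Sum ≈ -3.426.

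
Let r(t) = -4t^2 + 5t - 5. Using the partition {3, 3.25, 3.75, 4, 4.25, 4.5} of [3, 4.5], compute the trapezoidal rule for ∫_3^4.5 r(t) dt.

-65

Subinterval widths: 0.25, 0.5, 0.25, 0.25, 0.25.
r(3) = -26, r(3.25) = -31, r(3.75) = -42.5, r(4) = -49, r(4.25) = -56, r(4.5) = -63.5.
On each subinterval the trapezoid contributes (Δt_i/2)·[r(t_{i-1}) + r(t_i)].
Sum = -65.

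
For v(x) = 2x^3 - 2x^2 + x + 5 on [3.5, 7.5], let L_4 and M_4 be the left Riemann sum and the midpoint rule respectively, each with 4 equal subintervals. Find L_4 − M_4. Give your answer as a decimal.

-306

L_4 = 980.
M_4 = 1286.
L_4 − M_4 = -306.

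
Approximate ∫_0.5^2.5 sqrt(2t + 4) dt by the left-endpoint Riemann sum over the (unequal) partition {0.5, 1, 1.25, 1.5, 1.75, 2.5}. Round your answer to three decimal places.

Subinterval widths: 0.5, 0.25, 0.25, 0.25, 0.75.
Left endpoints: 0.5, 1, 1.25, 1.5, 1.75.
f(0.5) ≈ 2.236, f(1) ≈ 2.449, f(1.25) ≈ 2.550, f(1.5) ≈ 2.646, f(1.75) ≈ 2.739.
Sum = Σ Δt_i · f(t_i).
Sum ≈ 5.083.

5.083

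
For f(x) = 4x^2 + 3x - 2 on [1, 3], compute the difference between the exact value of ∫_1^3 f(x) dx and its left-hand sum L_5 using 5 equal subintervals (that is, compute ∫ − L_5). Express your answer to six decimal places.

7.386667

Exact integral: ∫_1^3 f(x) dx ≈ 42.66666667.
L_5 = 35.28.
Error ≈ 42.66666667 − 35.28 ≈ 7.386667.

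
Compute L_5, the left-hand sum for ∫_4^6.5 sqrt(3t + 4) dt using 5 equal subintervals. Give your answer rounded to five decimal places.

Δt = (6.5 − 4)/5 = 0.5.
Left endpoints: 4, 4.5, 5, 5.5, 6.
f(4) ≈ 4.00000, f(4.5) ≈ 4.18330, f(5) ≈ 4.35890, f(5.5) ≈ 4.52769, f(6) ≈ 4.69042.
Sum = Δt · [f(4) + f(4.5) + f(5) + f(5.5) + f(6)].
Sum ≈ 10.88015.

10.88015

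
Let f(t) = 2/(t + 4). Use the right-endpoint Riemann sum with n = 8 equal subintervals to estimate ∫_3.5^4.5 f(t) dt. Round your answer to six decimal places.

Δt = (4.5 − 3.5)/8 = 0.125.
Right endpoints: 3.625, 3.75, 3.875, 4, 4.125, 4.25, 4.375, 4.5.
f(3.625) = 16/61, f(3.75) = 8/31, f(3.875) = 16/63, f(4) = 0.25, f(4.125) = 16/65, f(4.25) = 8/33, f(4.375) = 16/67, f(4.5) = 4/17.
Sum = Δt · [f(3.625) + f(3.75) + f(3.875) + ...].
Sum ≈ 0.248376.

0.248376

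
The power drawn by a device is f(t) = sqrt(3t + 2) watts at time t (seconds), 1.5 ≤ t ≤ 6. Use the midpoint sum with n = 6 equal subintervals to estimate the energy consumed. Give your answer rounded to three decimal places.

16.199

Δt = (6 − 1.5)/6 = 0.75.
Midpoints: 1.875, 2.625, 3.375, 4.125, 4.875, 5.625.
f(1.875) ≈ 2.761, f(2.625) ≈ 3.142, f(3.375) ≈ 3.482, f(4.125) ≈ 3.791, f(4.875) ≈ 4.077, f(5.625) ≈ 4.345.
Sum = Δt · [f(1.875) + f(2.625) + f(3.375) + ...].
Sum ≈ 16.199.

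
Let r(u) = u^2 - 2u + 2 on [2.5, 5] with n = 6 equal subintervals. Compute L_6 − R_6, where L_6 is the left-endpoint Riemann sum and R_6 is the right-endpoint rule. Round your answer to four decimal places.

L_6 ≈ 19.916088.
R_6 ≈ 25.645255.
L_6 − R_6 ≈ -5.7292.

-5.7292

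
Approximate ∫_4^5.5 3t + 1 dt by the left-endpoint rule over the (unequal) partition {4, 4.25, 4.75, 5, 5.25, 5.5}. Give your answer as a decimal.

22.125

Subinterval widths: 0.25, 0.5, 0.25, 0.25, 0.25.
Left endpoints: 4, 4.25, 4.75, 5, 5.25.
f(4) = 13, f(4.25) = 13.75, f(4.75) = 15.25, f(5) = 16, f(5.25) = 16.75.
Sum = Σ Δt_i · f(t_i).
Sum = 22.125.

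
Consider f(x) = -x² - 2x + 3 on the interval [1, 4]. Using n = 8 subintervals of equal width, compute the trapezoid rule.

Δx = (4 − 1)/8 = 0.375.
f(1) = 0, f(1.375) = -1.640625, f(1.75) = -3.5625, f(2.125) = -5.765625, f(2.5) = -8.25, f(2.875) = -11.015625, f(3.25) = -14.0625, f(3.625) = -17.390625, f(4) = -21.
T_8 = (Δx/2)·[f(x_0) + 2f(x_1) + ... + 2f(x_{7}) + f(x_8)].
Sum = -27.0703125.

-27.0703125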